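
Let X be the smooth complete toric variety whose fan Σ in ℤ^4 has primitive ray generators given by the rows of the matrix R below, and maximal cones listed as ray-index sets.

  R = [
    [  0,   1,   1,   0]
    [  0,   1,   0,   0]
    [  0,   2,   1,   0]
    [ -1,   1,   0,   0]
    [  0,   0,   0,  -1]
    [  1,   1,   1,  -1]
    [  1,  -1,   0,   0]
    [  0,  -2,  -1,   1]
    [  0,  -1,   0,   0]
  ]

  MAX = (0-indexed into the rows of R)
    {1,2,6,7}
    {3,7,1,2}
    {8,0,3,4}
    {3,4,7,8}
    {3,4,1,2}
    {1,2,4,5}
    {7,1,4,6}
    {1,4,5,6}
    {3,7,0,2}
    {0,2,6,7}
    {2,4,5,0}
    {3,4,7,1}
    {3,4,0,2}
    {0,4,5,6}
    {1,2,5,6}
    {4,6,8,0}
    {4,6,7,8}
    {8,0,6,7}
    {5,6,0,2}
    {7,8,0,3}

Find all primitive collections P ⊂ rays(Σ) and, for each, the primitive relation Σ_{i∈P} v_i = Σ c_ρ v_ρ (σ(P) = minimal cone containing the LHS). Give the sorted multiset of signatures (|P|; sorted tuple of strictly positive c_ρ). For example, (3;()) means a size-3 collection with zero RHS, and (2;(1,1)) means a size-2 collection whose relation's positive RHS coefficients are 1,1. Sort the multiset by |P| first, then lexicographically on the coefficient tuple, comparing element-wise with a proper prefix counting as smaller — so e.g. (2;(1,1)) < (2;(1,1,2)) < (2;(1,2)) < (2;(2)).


10 minimal non-faces of Δ(Σ) (on 9 rays):

  • {1,8}:  v_{1} + v_{8} = 0  ⟹  sig = (2;())
  • {3,6}:  v_{3} + v_{6} = 0  ⟹  sig = (2;())
  • {0,1}:  v_{0} + v_{1} = v_{2}  ⟹  sig = (2;(1))
  • {2,8}:  v_{2} + v_{8} = v_{0}  ⟹  sig = (2;(1))
  • {5,7}:  v_{5} + v_{7} = v_{6}  ⟹  sig = (2;(1))
  • {3,5}:  v_{3} + v_{5} = v_{2} + v_{4}  ⟹  sig = (2;(1,1))
  • {5,8}:  v_{5} + v_{8} = v_{0} + v_{4} + v_{6}  ⟹  sig = (2;(1,1,1))
  • {2,4,7}:  v_{2} + v_{4} + v_{7} = 0  ⟹  sig = (3;())
  • {0,4,7}:  v_{0} + v_{4} + v_{7} = v_{8}  ⟹  sig = (3;(1))
  • {2,4,6}:  v_{2} + v_{4} + v_{6} = v_{5}  ⟹  sig = (3;(1))

Signatures (|P|; sorted positive RHS coefficients), sorted:
[(2;()), (2;()), (2;(1)), (2;(1)), (2;(1)), (2;(1,1)), (2;(1,1,1)), (3;()), (3;(1)), (3;(1))]


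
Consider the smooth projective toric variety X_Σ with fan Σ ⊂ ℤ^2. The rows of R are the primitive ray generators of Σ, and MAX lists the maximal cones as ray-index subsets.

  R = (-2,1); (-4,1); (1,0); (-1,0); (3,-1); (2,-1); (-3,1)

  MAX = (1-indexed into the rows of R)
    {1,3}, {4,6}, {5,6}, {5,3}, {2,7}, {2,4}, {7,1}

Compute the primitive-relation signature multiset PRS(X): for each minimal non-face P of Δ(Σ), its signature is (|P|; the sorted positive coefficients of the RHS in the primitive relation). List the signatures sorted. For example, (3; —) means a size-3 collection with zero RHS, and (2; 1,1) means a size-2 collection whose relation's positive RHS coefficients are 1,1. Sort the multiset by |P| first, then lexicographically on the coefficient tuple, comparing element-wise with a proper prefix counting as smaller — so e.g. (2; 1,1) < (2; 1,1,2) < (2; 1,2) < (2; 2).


14 collections generate NE(X_Σ); each relation:

  P={1,6}:  v_{1} + v_{6} = 0 — sig = (2; —)
  P={3,4}:  v_{3} + v_{4} = 0 — sig = (2; —)
  P={5,7}:  v_{5} + v_{7} = 0 — sig = (2; —)
  P={1,4}:  v_{1} + v_{4} = v_{7} — sig = (2; 1)
  P={1,5}:  v_{1} + v_{5} = v_{3} — sig = (2; 1)
  P={2,3}:  v_{2} + v_{3} = v_{7} — sig = (2; 1)
  P={2,5}:  v_{2} + v_{5} = v_{4} — sig = (2; 1)
  P={3,6}:  v_{3} + v_{6} = v_{5} — sig = (2; 1)
  P={3,7}:  v_{3} + v_{7} = v_{1} — sig = (2; 1)
  P={4,5}:  v_{4} + v_{5} = v_{6} — sig = (2; 1)
  P={4,7}:  v_{4} + v_{7} = v_{2} — sig = (2; 1)
  P={6,7}:  v_{6} + v_{7} = v_{4} — sig = (2; 1)
  P={1,2}:  v_{1} + v_{2} = 2·v_{7} — sig = (2; 2)
  P={2,6}:  v_{2} + v_{6} = 2·v_{4} — sig = (2; 2)

Signatures (|P|; sorted positive RHS coefficients), sorted:
[(2; —), (2; —), (2; —), (2; 1), (2; 1), (2; 1), (2; 1), (2; 1), (2; 1), (2; 1), (2; 1), (2; 1), (2; 2), (2; 2)]


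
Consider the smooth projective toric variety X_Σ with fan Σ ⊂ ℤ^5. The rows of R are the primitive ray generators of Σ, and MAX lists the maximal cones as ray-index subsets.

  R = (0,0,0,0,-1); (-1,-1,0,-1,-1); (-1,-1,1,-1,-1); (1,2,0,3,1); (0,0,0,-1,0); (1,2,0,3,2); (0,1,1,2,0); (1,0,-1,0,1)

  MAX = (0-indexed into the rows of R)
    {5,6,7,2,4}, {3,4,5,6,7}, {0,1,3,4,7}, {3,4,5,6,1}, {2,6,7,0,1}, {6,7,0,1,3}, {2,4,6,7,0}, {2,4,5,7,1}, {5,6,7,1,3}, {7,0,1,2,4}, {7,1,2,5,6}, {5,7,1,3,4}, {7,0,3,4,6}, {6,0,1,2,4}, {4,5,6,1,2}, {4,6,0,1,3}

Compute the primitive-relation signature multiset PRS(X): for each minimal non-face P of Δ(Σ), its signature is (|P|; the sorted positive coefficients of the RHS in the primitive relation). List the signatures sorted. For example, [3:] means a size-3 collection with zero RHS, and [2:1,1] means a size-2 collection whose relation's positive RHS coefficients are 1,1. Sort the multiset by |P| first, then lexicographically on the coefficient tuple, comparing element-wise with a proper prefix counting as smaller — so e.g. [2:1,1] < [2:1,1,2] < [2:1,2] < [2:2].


Δ(Σ) — 8 vertices, 3 min non-faces:

  P = {0,5}:  v_{0} + v_{5} = v_{3} — sig = [2:1]
  P = {2,3}:  v_{2} + v_{3} = v_{6} — sig = [2:1]
  P = {1,4,6,7}:  v_{1} + v_{4} + v_{6} + v_{7} = 0 — sig = [4:]

Hence PRS(X_Σ) =
{ [2:1] ×2,  [4:] }


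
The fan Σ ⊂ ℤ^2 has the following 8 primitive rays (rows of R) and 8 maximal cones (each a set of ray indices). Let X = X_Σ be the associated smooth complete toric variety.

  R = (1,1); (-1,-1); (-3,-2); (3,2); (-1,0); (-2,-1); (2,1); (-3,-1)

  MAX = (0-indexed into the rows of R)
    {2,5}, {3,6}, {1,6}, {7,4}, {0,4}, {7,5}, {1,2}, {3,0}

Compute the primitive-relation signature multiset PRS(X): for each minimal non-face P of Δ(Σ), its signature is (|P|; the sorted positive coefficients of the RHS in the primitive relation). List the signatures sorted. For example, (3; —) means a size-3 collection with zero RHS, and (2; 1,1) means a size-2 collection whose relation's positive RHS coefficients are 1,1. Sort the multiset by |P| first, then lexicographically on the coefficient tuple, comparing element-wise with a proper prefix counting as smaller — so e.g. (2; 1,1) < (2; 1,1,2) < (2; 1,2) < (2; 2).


Δ(Σ) — 8 vertices, 20 min non-faces:

  • {0,1}:  v_{0} + v_{1} = 0  ⇒ sig = (2; —)
  • {2,3}:  v_{2} + v_{3} = 0  ⇒ sig = (2; —)
  • {5,6}:  v_{5} + v_{6} = 0  ⇒ sig = (2; —)
  • {0,2}:  v_{0} + v_{2} = v_{5}  ⇒ sig = (2; 1)
  • {0,5}:  v_{0} + v_{5} = v_{4}  ⇒ sig = (2; 1)
  • {0,6}:  v_{0} + v_{6} = v_{3}  ⇒ sig = (2; 1)
  • {1,3}:  v_{1} + v_{3} = v_{6}  ⇒ sig = (2; 1)
  • {1,4}:  v_{1} + v_{4} = v_{5}  ⇒ sig = (2; 1)
  • {1,5}:  v_{1} + v_{5} = v_{2}  ⇒ sig = (2; 1)
  • {2,6}:  v_{2} + v_{6} = v_{1}  ⇒ sig = (2; 1)
  • {3,5}:  v_{3} + v_{5} = v_{0}  ⇒ sig = (2; 1)
  • {4,5}:  v_{4} + v_{5} = v_{7}  ⇒ sig = (2; 1)
  • {4,6}:  v_{4} + v_{6} = v_{0}  ⇒ sig = (2; 1)
  • {6,7}:  v_{6} + v_{7} = v_{4}  ⇒ sig = (2; 1)
  • {3,7}:  v_{3} + v_{7} = v_{0} + v_{4}  ⇒ sig = (2; 1,1)
  • {0,7}:  v_{0} + v_{7} = 2·v_{4}  ⇒ sig = (2; 2)
  • {1,7}:  v_{1} + v_{7} = 2·v_{5}  ⇒ sig = (2; 2)
  • {2,4}:  v_{2} + v_{4} = 2·v_{5}  ⇒ sig = (2; 2)
  • {3,4}:  v_{3} + v_{4} = 2·v_{0}  ⇒ sig = (2; 2)
  • {2,7}:  v_{2} + v_{7} = 3·v_{5}  ⇒ sig = (2; 3)

Hence PRS(X_Σ) =
[(2; —), (2; —), (2; —), (2; 1), (2; 1), (2; 1), (2; 1), (2; 1), (2; 1), (2; 1), (2; 1), (2; 1), (2; 1), (2; 1), (2; 1,1), (2; 2), (2; 2), (2; 2), (2; 2), (2; 3)]


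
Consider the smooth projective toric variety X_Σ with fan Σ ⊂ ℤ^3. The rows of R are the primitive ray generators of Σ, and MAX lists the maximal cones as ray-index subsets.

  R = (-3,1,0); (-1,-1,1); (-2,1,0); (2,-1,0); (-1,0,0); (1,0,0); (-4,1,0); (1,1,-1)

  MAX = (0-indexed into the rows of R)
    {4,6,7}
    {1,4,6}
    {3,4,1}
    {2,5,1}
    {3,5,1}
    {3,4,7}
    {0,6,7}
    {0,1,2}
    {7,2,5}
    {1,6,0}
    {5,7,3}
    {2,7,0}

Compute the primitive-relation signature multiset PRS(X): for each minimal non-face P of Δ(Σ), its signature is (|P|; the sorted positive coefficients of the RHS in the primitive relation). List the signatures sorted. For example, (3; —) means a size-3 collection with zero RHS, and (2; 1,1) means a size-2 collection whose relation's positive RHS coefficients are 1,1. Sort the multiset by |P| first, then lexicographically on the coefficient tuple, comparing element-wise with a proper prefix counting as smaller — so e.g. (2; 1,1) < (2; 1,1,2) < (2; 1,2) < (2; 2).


10 collections generate NE(X_Σ); each relation:

  • {1,7}:  v_{1} + v_{7} = 0 ; sig = (2; —)
  • {2,3}:  v_{2} + v_{3} = 0 ; sig = (2; —)
  • {4,5}:  v_{4} + v_{5} = 0 ; sig = (2; —)
  • {0,3}:  v_{0} + v_{3} = v_{4} ; sig = (2; 1)
  • {0,4}:  v_{0} + v_{4} = v_{6} ; sig = (2; 1)
  • {0,5}:  v_{0} + v_{5} = v_{2} ; sig = (2; 1)
  • {2,4}:  v_{2} + v_{4} = v_{0} ; sig = (2; 1)
  • {5,6}:  v_{5} + v_{6} = v_{0} ; sig = (2; 1)
  • {2,6}:  v_{2} + v_{6} = 2·v_{0} ; sig = (2; 2)
  • {3,6}:  v_{3} + v_{6} = 2·v_{4} ; sig = (2; 2)

Sorted signature multiset PRS(X):
[(2; —), (2; —), (2; —), (2; 1), (2; 1), (2; 1), (2; 1), (2; 1), (2; 2), (2; 2)]


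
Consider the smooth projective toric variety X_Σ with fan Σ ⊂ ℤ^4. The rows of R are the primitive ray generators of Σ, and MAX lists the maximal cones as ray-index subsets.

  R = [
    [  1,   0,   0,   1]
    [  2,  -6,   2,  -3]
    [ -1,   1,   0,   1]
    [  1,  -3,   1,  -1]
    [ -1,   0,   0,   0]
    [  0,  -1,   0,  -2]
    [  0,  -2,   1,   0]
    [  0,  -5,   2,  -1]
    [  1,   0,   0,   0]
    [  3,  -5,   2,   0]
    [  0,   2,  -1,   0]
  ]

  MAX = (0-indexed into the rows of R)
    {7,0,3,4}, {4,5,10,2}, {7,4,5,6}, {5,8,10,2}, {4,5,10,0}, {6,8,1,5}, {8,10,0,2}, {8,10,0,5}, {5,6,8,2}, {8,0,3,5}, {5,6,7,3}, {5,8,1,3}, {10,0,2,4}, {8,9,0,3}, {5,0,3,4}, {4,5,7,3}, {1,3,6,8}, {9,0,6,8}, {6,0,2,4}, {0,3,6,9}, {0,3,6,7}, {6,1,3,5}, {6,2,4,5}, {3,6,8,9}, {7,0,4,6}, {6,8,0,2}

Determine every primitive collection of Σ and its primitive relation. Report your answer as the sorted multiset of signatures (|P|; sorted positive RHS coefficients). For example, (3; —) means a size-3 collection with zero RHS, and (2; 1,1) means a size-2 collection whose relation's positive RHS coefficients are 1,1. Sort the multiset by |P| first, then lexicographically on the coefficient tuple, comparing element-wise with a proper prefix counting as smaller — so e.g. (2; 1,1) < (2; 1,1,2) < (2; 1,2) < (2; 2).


Δ(Σ) — 11 vertices, 24 min non-faces:

  {4,8}:  v_{4} + v_{8} = 0  ⟹  sig = (2; —)
  {6,10}:  v_{6} + v_{10} = 0  ⟹  sig = (2; —)
  {2,3}:  v_{2} + v_{3} = v_{6}  ⟹  sig = (2; 1)
  {3,10}:  v_{3} + v_{10} = v_{0} + v_{5}  ⟹  sig = (2; 1,1)
  {7,8}:  v_{7} + v_{8} = v_{3} + v_{6}  ⟹  sig = (2; 1,1)
  {7,10}:  v_{7} + v_{10} = v_{3} + v_{4}  ⟹  sig = (2; 1,1)
  {1,4}:  v_{1} + v_{4} = v_{3} + v_{5} + v_{6}  ⟹  sig = (2; 1,1,1)
  {1,10}:  v_{1} + v_{10} = v_{3} + v_{5} + v_{8}  ⟹  sig = (2; 1,1,1)
  {4,9}:  v_{4} + v_{9} = v_{0} + v_{3} + v_{6}  ⟹  sig = (2; 1,1,1)
  {9,10}:  v_{9} + v_{10} = v_{0} + v_{3} + v_{8}  ⟹  sig = (2; 1,1,1)
  {1,2}:  v_{1} + v_{2} = v_{5} + 2·v_{6} + v_{8}  ⟹  sig = (2; 1,1,2)
  {2,9}:  v_{2} + v_{9} = v_{0} + 2·v_{6} + v_{8}  ⟹  sig = (2; 1,1,2)
  {0,1}:  v_{0} + v_{1} = 2·v_{3} + v_{8}  ⟹  sig = (2; 1,2)
  {2,7}:  v_{2} + v_{7} = v_{4} + 2·v_{6}  ⟹  sig = (2; 1,2)
  {5,9}:  v_{5} + v_{9} = 2·v_{3} + v_{8}  ⟹  sig = (2; 1,2)
  {1,7}:  v_{1} + v_{7} = 2·v_{3} + v_{5} + 2·v_{6}  ⟹  sig = (2; 1,2,2)
  {7,9}:  v_{7} + v_{9} = v_{0} + 2·v_{3} + 2·v_{6}  ⟹  sig = (2; 1,2,2)
  {1,9}:  v_{1} + v_{9} = 3·v_{3} + v_{6} + 2·v_{8}  ⟹  sig = (2; 1,2,3)
  {0,2,5}:  v_{0} + v_{2} + v_{5} = 0  ⟹  sig = (3; —)
  {0,5,6}:  v_{0} + v_{5} + v_{6} = v_{3}  ⟹  sig = (3; 1)
  {3,4,6}:  v_{3} + v_{4} + v_{6} = v_{7}  ⟹  sig = (3; 1)
  {0,5,7}:  v_{0} + v_{5} + v_{7} = 2·v_{3} + v_{4}  ⟹  sig = (3; 1,2)
  {0,3,6,8}:  v_{0} + v_{3} + v_{6} + v_{8} = v_{9}  ⟹  sig = (4; 1)
  {3,5,6,8}:  v_{3} + v_{5} + v_{6} + v_{8} = v_{1}  ⟹  sig = (4; 1)

so the primitive-relation signature multiset is
    |P|=2: 18 collections, coeffs (), (), (1), (1,1), (1,1), (1,1), (1,1,1), (1,1,1), (1,1,1), (1,1,1), (1,1,2), (1,1,2), (1,2), (1,2), (1,2), (1,2,2), (1,2,2), (1,2,3)
    |P|=3: 4 collections, coeffs (), (1), (1), (1,2)
    |P|=4: 2 collections, coeffs (1), (1)


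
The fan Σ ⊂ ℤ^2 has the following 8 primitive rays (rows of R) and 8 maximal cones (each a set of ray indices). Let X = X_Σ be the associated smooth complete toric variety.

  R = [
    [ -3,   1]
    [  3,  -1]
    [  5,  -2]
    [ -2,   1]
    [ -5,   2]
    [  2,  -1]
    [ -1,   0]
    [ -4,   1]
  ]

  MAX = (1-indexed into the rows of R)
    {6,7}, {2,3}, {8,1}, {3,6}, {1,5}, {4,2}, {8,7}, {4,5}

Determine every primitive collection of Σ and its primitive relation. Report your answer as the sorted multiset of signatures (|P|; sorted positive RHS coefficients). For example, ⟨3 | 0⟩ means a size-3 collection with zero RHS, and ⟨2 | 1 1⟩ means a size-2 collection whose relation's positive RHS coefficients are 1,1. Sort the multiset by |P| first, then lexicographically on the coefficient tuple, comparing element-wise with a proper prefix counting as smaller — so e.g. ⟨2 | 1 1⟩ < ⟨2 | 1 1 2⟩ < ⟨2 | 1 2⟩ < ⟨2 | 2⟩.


Minimal non-faces — 20 found among 8 rays, 8 max cones:

  {1,2}:  v_{1} + v_{2} = 0  so sig = ⟨2 | 0⟩
  {3,5}:  v_{3} + v_{5} = 0  so sig = ⟨2 | 0⟩
  {4,6}:  v_{4} + v_{6} = 0  so sig = ⟨2 | 0⟩
  {1,3}:  v_{1} + v_{3} = v_{6}  so sig = ⟨2 | 1⟩
  {1,4}:  v_{1} + v_{4} = v_{5}  so sig = ⟨2 | 1⟩
  {1,6}:  v_{1} + v_{6} = v_{7}  so sig = ⟨2 | 1⟩
  {1,7}:  v_{1} + v_{7} = v_{8}  so sig = ⟨2 | 1⟩
  {2,5}:  v_{2} + v_{5} = v_{4}  so sig = ⟨2 | 1⟩
  {2,6}:  v_{2} + v_{6} = v_{3}  so sig = ⟨2 | 1⟩
  {2,7}:  v_{2} + v_{7} = v_{6}  so sig = ⟨2 | 1⟩
  {2,8}:  v_{2} + v_{8} = v_{7}  so sig = ⟨2 | 1⟩
  {3,4}:  v_{3} + v_{4} = v_{2}  so sig = ⟨2 | 1⟩
  {4,7}:  v_{4} + v_{7} = v_{1}  so sig = ⟨2 | 1⟩
  {5,6}:  v_{5} + v_{6} = v_{1}  so sig = ⟨2 | 1⟩
  {3,8}:  v_{3} + v_{8} = v_{6} + v_{7}  so sig = ⟨2 | 1 1⟩
  {3,7}:  v_{3} + v_{7} = 2·v_{6}  so sig = ⟨2 | 2⟩
  {4,8}:  v_{4} + v_{8} = 2·v_{1}  so sig = ⟨2 | 2⟩
  {5,7}:  v_{5} + v_{7} = 2·v_{1}  so sig = ⟨2 | 2⟩
  {6,8}:  v_{6} + v_{8} = 2·v_{7}  so sig = ⟨2 | 2⟩
  {5,8}:  v_{5} + v_{8} = 3·v_{1}  so sig = ⟨2 | 3⟩

Signatures (|P|; sorted positive RHS coefficients), sorted:
[⟨2 | 0⟩, ⟨2 | 0⟩, ⟨2 | 0⟩, ⟨2 | 1⟩, ⟨2 | 1⟩, ⟨2 | 1⟩, ⟨2 | 1⟩, ⟨2 | 1⟩, ⟨2 | 1⟩, ⟨2 | 1⟩, ⟨2 | 1⟩, ⟨2 | 1⟩, ⟨2 | 1⟩, ⟨2 | 1⟩, ⟨2 | 1 1⟩, ⟨2 | 2⟩, ⟨2 | 2⟩, ⟨2 | 2⟩, ⟨2 | 2⟩, ⟨2 | 3⟩]


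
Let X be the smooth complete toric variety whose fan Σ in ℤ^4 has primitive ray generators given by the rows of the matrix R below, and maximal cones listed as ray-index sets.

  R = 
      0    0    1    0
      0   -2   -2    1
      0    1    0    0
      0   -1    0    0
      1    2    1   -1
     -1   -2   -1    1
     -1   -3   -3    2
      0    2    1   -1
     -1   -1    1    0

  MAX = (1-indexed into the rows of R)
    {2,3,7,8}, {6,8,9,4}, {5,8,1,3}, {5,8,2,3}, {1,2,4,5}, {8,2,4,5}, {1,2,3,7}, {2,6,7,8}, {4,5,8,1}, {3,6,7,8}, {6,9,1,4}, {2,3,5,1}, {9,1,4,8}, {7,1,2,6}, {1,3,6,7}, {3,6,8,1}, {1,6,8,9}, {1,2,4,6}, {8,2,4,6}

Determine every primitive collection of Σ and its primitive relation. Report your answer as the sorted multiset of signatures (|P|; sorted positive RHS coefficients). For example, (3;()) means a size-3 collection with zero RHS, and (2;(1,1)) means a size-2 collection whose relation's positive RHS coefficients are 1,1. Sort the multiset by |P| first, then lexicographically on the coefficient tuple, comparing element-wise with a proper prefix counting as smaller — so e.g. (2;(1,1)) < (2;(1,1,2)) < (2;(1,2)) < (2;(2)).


Δ(Σ) — 9 vertices, 12 min non-faces:

  P = {3,4}:  v_{3} + v_{4} = 0 — sig = (2;())
  P = {5,6}:  v_{5} + v_{6} = 0 — sig = (2;())
  P = {2,9}:  v_{2} + v_{9} = v_{4} + v_{6} — sig = (2;(1,1))
  P = {4,7}:  v_{4} + v_{7} = v_{2} + v_{6} — sig = (2;(1,1))
  P = {5,7}:  v_{5} + v_{7} = v_{2} + v_{3} — sig = (2;(1,1))
  P = {3,9}:  v_{3} + v_{9} = v_{1} + v_{6} + v_{8} — sig = (2;(1,1,1))
  P = {5,9}:  v_{5} + v_{9} = v_{1} + v_{4} + v_{8} — sig = (2;(1,1,1))
  P = {7,9}:  v_{7} + v_{9} = 2·v_{6} — sig = (2;(2))
  P = {1,2,8}:  v_{1} + v_{2} + v_{8} = 0 — sig = (3;())
  P = {2,3,6}:  v_{2} + v_{3} + v_{6} = v_{7} — sig = (3;(1))
  P = {1,7,8}:  v_{1} + v_{7} + v_{8} = v_{3} + v_{6} — sig = (3;(1,1))
  P = {1,4,6,8}:  v_{1} + v_{4} + v_{6} + v_{8} = v_{9} — sig = (4;(1))

Signatures (|P|; sorted positive RHS coefficients), sorted:
[(2;()), (2;()), (2;(1,1)), (2;(1,1)), (2;(1,1)), (2;(1,1,1)), (2;(1,1,1)), (2;(2)), (3;()), (3;(1)), (3;(1,1)), (4;(1))]


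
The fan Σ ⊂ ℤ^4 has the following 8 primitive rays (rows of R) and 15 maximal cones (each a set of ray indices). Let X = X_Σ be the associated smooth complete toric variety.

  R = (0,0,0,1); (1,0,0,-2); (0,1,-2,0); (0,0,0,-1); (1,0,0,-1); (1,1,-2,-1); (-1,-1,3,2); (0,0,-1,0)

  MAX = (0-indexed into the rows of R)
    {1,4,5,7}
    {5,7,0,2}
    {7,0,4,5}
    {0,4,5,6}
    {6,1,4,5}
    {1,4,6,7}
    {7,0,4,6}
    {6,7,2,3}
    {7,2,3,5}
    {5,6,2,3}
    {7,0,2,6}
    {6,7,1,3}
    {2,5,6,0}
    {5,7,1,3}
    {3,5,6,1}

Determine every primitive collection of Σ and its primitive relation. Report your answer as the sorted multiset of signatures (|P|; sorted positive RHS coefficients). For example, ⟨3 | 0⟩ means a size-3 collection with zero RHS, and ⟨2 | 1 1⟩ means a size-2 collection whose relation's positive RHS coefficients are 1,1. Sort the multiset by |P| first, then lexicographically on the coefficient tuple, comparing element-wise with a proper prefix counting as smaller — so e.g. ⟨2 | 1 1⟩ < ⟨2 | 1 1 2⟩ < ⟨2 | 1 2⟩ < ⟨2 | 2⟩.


Primitive collections (6):

  P={0,3}:  v_{0} + v_{3} = 0 ; sig = ⟨2 | 0⟩
  P={0,1}:  v_{0} + v_{1} = v_{4} ; sig = ⟨2 | 1⟩
  P={2,4}:  v_{2} + v_{4} = v_{5} ; sig = ⟨2 | 1⟩
  P={3,4}:  v_{3} + v_{4} = v_{1} ; sig = ⟨2 | 1⟩
  P={1,2}:  v_{1} + v_{2} = v_{3} + v_{5} ; sig = ⟨2 | 1 1⟩
  P={5,6,7}:  v_{5} + v_{6} + v_{7} = v_{0} ; sig = ⟨3 | 1⟩

Hence PRS(X_Σ) =
    ⟨2 | 0⟩
    ⟨2 | 1⟩
    ⟨2 | 1⟩
    ⟨2 | 1⟩
    ⟨2 | 1 1⟩
    ⟨3 | 1⟩


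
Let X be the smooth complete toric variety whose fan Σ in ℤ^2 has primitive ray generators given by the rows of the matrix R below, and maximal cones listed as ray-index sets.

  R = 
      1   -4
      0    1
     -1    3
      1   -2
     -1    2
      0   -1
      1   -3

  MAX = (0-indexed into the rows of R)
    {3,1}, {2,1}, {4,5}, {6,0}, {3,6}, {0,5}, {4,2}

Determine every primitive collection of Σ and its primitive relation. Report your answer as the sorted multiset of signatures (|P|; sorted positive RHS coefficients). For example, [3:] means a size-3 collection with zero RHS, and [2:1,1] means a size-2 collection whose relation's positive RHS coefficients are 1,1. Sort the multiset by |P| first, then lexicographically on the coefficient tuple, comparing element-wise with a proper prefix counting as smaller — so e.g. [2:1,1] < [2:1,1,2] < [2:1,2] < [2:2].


Δ(Σ) — 7 vertices, 14 min non-faces:

  P = {1,5}:  v_{1} + v_{5} = 0 — sig = [2:]
  P = {2,6}:  v_{2} + v_{6} = 0 — sig = [2:]
  P = {3,4}:  v_{3} + v_{4} = 0 — sig = [2:]
  P = {0,1}:  v_{0} + v_{1} = v_{6} — sig = [2:1]
  P = {0,2}:  v_{0} + v_{2} = v_{5} — sig = [2:1]
  P = {1,4}:  v_{1} + v_{4} = v_{2} — sig = [2:1]
  P = {1,6}:  v_{1} + v_{6} = v_{3} — sig = [2:1]
  P = {2,3}:  v_{2} + v_{3} = v_{1} — sig = [2:1]
  P = {2,5}:  v_{2} + v_{5} = v_{4} — sig = [2:1]
  P = {3,5}:  v_{3} + v_{5} = v_{6} — sig = [2:1]
  P = {4,6}:  v_{4} + v_{6} = v_{5} — sig = [2:1]
  P = {5,6}:  v_{5} + v_{6} = v_{0} — sig = [2:1]
  P = {0,3}:  v_{0} + v_{3} = 2·v_{6} — sig = [2:2]
  P = {0,4}:  v_{0} + v_{4} = 2·v_{5} — sig = [2:2]

Hence PRS(X_Σ) =
[[2:], [2:], [2:], [2:1], [2:1], [2:1], [2:1], [2:1], [2:1], [2:1], [2:1], [2:1], [2:2], [2:2]]


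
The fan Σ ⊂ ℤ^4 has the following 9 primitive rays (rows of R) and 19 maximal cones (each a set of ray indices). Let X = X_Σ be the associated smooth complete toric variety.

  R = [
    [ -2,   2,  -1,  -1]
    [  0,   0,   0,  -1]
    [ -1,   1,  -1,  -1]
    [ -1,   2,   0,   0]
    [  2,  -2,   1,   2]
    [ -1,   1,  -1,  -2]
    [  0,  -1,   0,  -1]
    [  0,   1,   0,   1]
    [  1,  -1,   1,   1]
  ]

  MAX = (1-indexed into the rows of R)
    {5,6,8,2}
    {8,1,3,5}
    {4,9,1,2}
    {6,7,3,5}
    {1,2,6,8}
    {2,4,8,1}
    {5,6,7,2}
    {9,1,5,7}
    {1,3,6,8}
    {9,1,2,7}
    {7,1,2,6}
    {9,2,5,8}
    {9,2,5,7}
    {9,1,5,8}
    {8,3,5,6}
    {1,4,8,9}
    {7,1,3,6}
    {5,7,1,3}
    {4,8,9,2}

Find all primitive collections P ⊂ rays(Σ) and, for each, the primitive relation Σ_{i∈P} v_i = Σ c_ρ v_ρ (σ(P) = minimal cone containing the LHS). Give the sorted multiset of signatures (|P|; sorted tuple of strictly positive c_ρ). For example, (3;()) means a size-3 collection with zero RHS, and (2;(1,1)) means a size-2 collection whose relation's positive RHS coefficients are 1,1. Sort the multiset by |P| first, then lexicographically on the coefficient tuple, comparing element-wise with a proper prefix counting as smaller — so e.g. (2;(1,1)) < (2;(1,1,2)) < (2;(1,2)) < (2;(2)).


11 minimal non-faces of Δ(Σ) (on 9 rays):

  P={3,9}:  v_{3} + v_{9} = 0  ⇒ sig = (2;())
  P={7,8}:  v_{7} + v_{8} = 0  ⇒ sig = (2;())
  P={2,3}:  v_{2} + v_{3} = v_{6}  ⇒ sig = (2;(1))
  P={6,9}:  v_{6} + v_{9} = v_{2}  ⇒ sig = (2;(1))
  P={4,5}:  v_{4} + v_{5} = v_{8} + v_{9}  ⇒ sig = (2;(1,1))
  P={3,4}:  v_{3} + v_{4} = v_{1} + v_{2} + v_{8}  ⇒ sig = (2;(1,1,1))
  P={4,7}:  v_{4} + v_{7} = v_{1} + v_{2} + v_{9}  ⇒ sig = (2;(1,1,1))
  P={4,6}:  v_{4} + v_{6} = v_{1} + 2·v_{2} + v_{8}  ⇒ sig = (2;(1,1,2))
  P={1,2,5}:  v_{1} + v_{2} + v_{5} = 0  ⇒ sig = (3;())
  P={1,5,6}:  v_{1} + v_{5} + v_{6} = v_{3}  ⇒ sig = (3;(1))
  P={1,2,8,9}:  v_{1} + v_{2} + v_{8} + v_{9} = v_{4}  ⇒ sig = (4;(1))

Sorted signature multiset PRS(X):
[(2;()), (2;()), (2;(1)), (2;(1)), (2;(1,1)), (2;(1,1,1)), (2;(1,1,1)), (2;(1,1,2)), (3;()), (3;(1)), (4;(1))]


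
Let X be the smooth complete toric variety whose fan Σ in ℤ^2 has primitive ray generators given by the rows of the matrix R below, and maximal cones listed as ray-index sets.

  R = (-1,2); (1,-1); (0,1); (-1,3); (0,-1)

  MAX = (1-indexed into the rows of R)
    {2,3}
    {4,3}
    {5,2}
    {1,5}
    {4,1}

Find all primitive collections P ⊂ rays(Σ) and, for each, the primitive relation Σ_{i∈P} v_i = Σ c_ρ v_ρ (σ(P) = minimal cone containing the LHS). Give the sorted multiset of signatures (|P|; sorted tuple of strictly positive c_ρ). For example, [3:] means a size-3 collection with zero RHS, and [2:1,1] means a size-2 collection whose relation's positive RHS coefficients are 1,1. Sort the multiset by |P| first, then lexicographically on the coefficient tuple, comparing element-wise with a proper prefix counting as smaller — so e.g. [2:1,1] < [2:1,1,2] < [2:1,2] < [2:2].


|primitive collections| = 5. Relations:

  P = {3,5}:  v_{3} + v_{5} = 0  so sig = [2:]
  P = {1,2}:  v_{1} + v_{2} = v_{3}  so sig = [2:1]
  P = {1,3}:  v_{1} + v_{3} = v_{4}  so sig = [2:1]
  P = {4,5}:  v_{4} + v_{5} = v_{1}  so sig = [2:1]
  P = {2,4}:  v_{2} + v_{4} = 2·v_{3}  so sig = [2:2]

Hence PRS(X_Σ) =
    [2:]
    [2:1]
    [2:1]
    [2:1]
    [2:2]


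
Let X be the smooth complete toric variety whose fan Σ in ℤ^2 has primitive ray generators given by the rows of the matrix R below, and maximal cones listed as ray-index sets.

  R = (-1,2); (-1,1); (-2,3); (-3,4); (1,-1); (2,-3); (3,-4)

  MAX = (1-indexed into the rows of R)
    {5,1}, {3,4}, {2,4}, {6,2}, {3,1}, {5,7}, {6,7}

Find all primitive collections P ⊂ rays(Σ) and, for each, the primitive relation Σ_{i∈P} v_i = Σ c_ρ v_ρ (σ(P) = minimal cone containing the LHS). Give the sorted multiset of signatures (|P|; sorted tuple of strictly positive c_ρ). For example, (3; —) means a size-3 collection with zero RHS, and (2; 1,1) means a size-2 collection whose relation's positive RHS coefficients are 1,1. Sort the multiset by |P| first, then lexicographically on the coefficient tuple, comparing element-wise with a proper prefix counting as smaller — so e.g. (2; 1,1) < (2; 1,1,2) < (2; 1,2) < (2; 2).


Σ has 14 primitive collections:

  P={2,5}:  v_{2} + v_{5} = 0  so sig = (2; —)
  P={3,6}:  v_{3} + v_{6} = 0  so sig = (2; —)
  P={4,7}:  v_{4} + v_{7} = 0  so sig = (2; —)
  P={1,2}:  v_{1} + v_{2} = v_{3}  so sig = (2; 1)
  P={1,6}:  v_{1} + v_{6} = v_{5}  so sig = (2; 1)
  P={2,3}:  v_{2} + v_{3} = v_{4}  so sig = (2; 1)
  P={2,7}:  v_{2} + v_{7} = v_{6}  so sig = (2; 1)
  P={3,5}:  v_{3} + v_{5} = v_{1}  so sig = (2; 1)
  P={3,7}:  v_{3} + v_{7} = v_{5}  so sig = (2; 1)
  P={4,5}:  v_{4} + v_{5} = v_{3}  so sig = (2; 1)
  P={4,6}:  v_{4} + v_{6} = v_{2}  so sig = (2; 1)
  P={5,6}:  v_{5} + v_{6} = v_{7}  so sig = (2; 1)
  P={1,4}:  v_{1} + v_{4} = 2·v_{3}  so sig = (2; 2)
  P={1,7}:  v_{1} + v_{7} = 2·v_{5}  so sig = (2; 2)

Signatures (|P|; sorted positive RHS coefficients), sorted:
    |P|=2: 14 collections, coeffs (), (), (), (1), (1), (1), (1), (1), (1), (1), (1), (1), (2), (2)


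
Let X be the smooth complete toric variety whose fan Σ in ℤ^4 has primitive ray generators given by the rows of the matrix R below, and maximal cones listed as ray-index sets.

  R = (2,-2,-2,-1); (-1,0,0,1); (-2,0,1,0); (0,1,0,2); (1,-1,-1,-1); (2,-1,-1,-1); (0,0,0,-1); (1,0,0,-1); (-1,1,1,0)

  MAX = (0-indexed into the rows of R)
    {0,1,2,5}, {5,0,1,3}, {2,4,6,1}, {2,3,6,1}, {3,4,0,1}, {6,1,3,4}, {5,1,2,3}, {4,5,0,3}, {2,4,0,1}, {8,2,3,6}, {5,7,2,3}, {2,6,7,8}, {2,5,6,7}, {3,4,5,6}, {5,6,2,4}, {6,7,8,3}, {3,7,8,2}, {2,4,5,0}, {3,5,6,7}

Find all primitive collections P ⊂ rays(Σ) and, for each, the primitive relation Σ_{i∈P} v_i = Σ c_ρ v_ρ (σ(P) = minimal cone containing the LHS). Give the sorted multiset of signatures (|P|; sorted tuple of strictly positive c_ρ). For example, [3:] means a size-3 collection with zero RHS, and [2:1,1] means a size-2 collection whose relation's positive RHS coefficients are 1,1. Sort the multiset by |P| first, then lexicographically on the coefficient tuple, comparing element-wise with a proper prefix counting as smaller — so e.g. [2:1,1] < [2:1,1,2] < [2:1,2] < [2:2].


|primitive collections| = 14. Relations:

  • {1,7}:  v_{1} + v_{7} = 0 ; sig = [2:]
  • {0,8}:  v_{0} + v_{8} = v_{4} ; sig = [2:1]
  • {4,8}:  v_{4} + v_{8} = v_{6} ; sig = [2:1]
  • {5,8}:  v_{5} + v_{8} = v_{7} ; sig = [2:1]
  • {0,7}:  v_{0} + v_{7} = v_{4} + v_{5} ; sig = [2:1,1]
  • {4,7}:  v_{4} + v_{7} = v_{5} + v_{6} ; sig = [2:1,1]
  • {1,8}:  v_{1} + v_{8} = v_{2} + v_{3} + v_{6} ; sig = [2:1,1,1]
  • {0,6}:  v_{0} + v_{6} = 2·v_{4} ; sig = [2:2]
  • {1,4,5}:  v_{1} + v_{4} + v_{5} = v_{0} ; sig = [3:1]
  • {1,5,6}:  v_{1} + v_{5} + v_{6} = v_{4} ; sig = [3:1]
  • {2,3,4}:  v_{2} + v_{3} + v_{4} = v_{1} ; sig = [3:1]
  • {0,2,3}:  v_{0} + v_{2} + v_{3} = 2·v_{1} + v_{5} ; sig = [3:1,2]
  • {2,3,5,6}:  v_{2} + v_{3} + v_{5} + v_{6} = 0 ; sig = [4:]
  • {2,3,6,7}:  v_{2} + v_{3} + v_{6} + v_{7} = v_{8} ; sig = [4:1]

so the primitive-relation signature multiset is
{ [2:],  [2:1] ×3,  [2:1,1] ×2,  [2:1,1,1],  [2:2],  [3:1] ×3,  [3:1,2],  [4:],  [4:1] }


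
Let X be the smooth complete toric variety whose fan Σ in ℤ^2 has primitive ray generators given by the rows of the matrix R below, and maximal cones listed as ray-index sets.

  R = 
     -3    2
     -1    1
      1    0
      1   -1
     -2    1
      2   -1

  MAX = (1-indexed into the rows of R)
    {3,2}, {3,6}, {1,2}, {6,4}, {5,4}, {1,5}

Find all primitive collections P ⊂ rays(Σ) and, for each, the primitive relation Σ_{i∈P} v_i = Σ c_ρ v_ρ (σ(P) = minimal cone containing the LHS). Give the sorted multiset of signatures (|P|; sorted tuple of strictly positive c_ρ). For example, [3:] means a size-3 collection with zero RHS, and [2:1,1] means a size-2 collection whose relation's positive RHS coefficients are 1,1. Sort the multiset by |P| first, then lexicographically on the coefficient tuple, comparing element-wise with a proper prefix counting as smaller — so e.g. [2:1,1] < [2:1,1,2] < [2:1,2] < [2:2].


Primitive collections (9):

  P = {2,4}:  v_{2} + v_{4} = 0  →  sig = [2:]
  P = {5,6}:  v_{5} + v_{6} = 0  →  sig = [2:]
  P = {1,4}:  v_{1} + v_{4} = v_{5}  →  sig = [2:1]
  P = {1,6}:  v_{1} + v_{6} = v_{2}  →  sig = [2:1]
  P = {2,5}:  v_{2} + v_{5} = v_{1}  →  sig = [2:1]
  P = {2,6}:  v_{2} + v_{6} = v_{3}  →  sig = [2:1]
  P = {3,4}:  v_{3} + v_{4} = v_{6}  →  sig = [2:1]
  P = {3,5}:  v_{3} + v_{5} = v_{2}  →  sig = [2:1]
  P = {1,3}:  v_{1} + v_{3} = 2·v_{2}  →  sig = [2:2]

Hence PRS(X_Σ) =
[[2:], [2:], [2:1], [2:1], [2:1], [2:1], [2:1], [2:1], [2:2]]


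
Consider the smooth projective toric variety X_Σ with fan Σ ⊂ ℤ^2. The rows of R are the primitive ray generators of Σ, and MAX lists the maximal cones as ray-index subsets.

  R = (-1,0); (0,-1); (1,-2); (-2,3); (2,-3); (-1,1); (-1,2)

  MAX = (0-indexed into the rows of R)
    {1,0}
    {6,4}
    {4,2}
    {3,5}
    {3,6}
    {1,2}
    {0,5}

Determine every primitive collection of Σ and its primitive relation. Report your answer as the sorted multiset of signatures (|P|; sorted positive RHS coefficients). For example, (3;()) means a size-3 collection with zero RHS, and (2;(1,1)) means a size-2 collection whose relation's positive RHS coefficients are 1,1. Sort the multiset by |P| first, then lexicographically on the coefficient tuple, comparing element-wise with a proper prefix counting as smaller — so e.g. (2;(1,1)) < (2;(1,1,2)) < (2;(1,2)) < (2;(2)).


14 minimal non-faces of Δ(Σ) (on 7 rays):

  P = {2,6}:  v_{2} + v_{6} = 0  ⟹  sig = (2;())
  P = {3,4}:  v_{3} + v_{4} = 0  ⟹  sig = (2;())
  P = {1,5}:  v_{1} + v_{5} = v_{0}  ⟹  sig = (2;(1))
  P = {1,6}:  v_{1} + v_{6} = v_{5}  ⟹  sig = (2;(1))
  P = {2,3}:  v_{2} + v_{3} = v_{5}  ⟹  sig = (2;(1))
  P = {2,5}:  v_{2} + v_{5} = v_{1}  ⟹  sig = (2;(1))
  P = {4,5}:  v_{4} + v_{5} = v_{2}  ⟹  sig = (2;(1))
  P = {5,6}:  v_{5} + v_{6} = v_{3}  ⟹  sig = (2;(1))
  P = {0,4}:  v_{0} + v_{4} = v_{1} + v_{2}  ⟹  sig = (2;(1,1))
  P = {0,2}:  v_{0} + v_{2} = 2·v_{1}  ⟹  sig = (2;(2))
  P = {0,6}:  v_{0} + v_{6} = 2·v_{5}  ⟹  sig = (2;(2))
  P = {1,3}:  v_{1} + v_{3} = 2·v_{5}  ⟹  sig = (2;(2))
  P = {1,4}:  v_{1} + v_{4} = 2·v_{2}  ⟹  sig = (2;(2))
  P = {0,3}:  v_{0} + v_{3} = 3·v_{5}  ⟹  sig = (2;(3))

Sorted signature multiset PRS(X):
{ (2;()) ×2,  (2;(1)) ×6,  (2;(1,1)),  (2;(2)) ×4,  (2;(3)) }


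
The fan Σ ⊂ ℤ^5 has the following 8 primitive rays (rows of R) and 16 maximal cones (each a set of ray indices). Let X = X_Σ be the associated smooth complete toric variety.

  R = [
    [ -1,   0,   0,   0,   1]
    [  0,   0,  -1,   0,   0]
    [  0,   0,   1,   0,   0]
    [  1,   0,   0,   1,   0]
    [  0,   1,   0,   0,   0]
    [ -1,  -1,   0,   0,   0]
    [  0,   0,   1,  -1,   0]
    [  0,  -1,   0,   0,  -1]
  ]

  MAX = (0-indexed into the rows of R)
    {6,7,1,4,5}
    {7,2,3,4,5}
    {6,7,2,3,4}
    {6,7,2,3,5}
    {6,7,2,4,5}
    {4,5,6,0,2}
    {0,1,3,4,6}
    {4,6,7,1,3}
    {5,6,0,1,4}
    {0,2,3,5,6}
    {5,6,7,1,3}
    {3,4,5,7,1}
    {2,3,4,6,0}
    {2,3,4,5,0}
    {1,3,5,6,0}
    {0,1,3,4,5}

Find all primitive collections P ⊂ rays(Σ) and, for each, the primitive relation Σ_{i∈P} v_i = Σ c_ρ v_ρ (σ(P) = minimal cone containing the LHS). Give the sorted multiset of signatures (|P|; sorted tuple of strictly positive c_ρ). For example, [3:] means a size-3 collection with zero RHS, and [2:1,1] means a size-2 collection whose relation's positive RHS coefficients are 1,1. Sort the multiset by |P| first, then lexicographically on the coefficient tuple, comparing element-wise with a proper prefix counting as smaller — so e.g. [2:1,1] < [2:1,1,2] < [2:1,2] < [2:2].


3 minimal non-faces of Δ(Σ) (on 8 rays):

  P={1,2}:  v_{1} + v_{2} = 0  so sig = [2:]
  P={0,7}:  v_{0} + v_{7} = v_{5}  so sig = [2:1]
  P={3,4,5,6}:  v_{3} + v_{4} + v_{5} + v_{6} = v_{2}  so sig = [4:1]

so the primitive-relation signature multiset is
    [2:]
    [2:1]
    [4:1]


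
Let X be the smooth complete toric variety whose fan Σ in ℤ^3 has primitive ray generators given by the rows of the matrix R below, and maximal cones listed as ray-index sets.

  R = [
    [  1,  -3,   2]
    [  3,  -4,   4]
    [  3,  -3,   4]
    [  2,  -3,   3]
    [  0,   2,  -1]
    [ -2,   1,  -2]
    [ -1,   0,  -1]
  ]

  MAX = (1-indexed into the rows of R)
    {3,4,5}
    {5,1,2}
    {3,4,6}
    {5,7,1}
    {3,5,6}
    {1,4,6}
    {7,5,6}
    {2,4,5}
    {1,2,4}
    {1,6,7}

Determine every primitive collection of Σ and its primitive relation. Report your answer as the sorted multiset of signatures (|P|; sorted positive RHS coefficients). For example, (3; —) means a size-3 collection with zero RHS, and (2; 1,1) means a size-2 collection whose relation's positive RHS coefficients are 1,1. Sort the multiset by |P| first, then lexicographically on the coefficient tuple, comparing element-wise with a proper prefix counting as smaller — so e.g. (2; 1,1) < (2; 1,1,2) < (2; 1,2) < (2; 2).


Minimal non-faces — 9 found among 7 rays, 10 max cones:

  P = {2,6}:  v_{2} + v_{6} = v_{1} ; sig = (2; 1)
  P = {3,7}:  v_{3} + v_{7} = v_{4} ; sig = (2; 1)
  P = {4,7}:  v_{4} + v_{7} = v_{1} ; sig = (2; 1)
  P = {2,7}:  v_{2} + v_{7} = 2·v_{1} + v_{5} ; sig = (2; 1,2)
  P = {2,3}:  v_{2} + v_{3} = 3·v_{4} + v_{5} ; sig = (2; 1,3)
  P = {1,3}:  v_{1} + v_{3} = 2·v_{4} ; sig = (2; 2)
  P = {4,5,6}:  v_{4} + v_{5} + v_{6} = 0 ; sig = (3; —)
  P = {1,4,5}:  v_{1} + v_{4} + v_{5} = v_{2} ; sig = (3; 1)
  P = {1,5,6}:  v_{1} + v_{5} + v_{6} = v_{7} ; sig = (3; 1)

Sorted signature multiset PRS(X):
{ (2; 1) ×3,  (2; 1,2),  (2; 1,3),  (2; 2),  (3; —),  (3; 1) ×2 }


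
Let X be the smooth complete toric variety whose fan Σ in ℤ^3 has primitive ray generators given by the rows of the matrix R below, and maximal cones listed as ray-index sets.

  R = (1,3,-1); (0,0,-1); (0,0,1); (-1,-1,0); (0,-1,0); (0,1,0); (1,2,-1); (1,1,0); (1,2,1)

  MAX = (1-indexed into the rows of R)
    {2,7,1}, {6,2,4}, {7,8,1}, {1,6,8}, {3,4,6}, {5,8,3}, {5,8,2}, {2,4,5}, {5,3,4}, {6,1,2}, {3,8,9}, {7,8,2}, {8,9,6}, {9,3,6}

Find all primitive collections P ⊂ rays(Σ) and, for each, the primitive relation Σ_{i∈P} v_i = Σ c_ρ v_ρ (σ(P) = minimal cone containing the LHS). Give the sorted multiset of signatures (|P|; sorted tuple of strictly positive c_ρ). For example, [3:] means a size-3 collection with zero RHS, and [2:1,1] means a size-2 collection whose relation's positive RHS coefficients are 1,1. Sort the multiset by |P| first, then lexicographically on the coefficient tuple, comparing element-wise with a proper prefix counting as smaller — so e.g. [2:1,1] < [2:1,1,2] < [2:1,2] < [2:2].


Minimal non-faces — 18 found among 9 rays, 14 max cones:

  • {2,3}:  v_{2} + v_{3} = 0  ⇒ sig = [2:]
  • {4,8}:  v_{4} + v_{8} = 0  ⇒ sig = [2:]
  • {5,6}:  v_{5} + v_{6} = 0  ⇒ sig = [2:]
  • {1,5}:  v_{1} + v_{5} = v_{7}  ⇒ sig = [2:1]
  • {6,7}:  v_{6} + v_{7} = v_{1}  ⇒ sig = [2:1]
  • {2,9}:  v_{2} + v_{9} = v_{6} + v_{8}  ⇒ sig = [2:1,1]
  • {3,7}:  v_{3} + v_{7} = v_{6} + v_{8}  ⇒ sig = [2:1,1]
  • {4,7}:  v_{4} + v_{7} = v_{2} + v_{6}  ⇒ sig = [2:1,1]
  • {4,9}:  v_{4} + v_{9} = v_{3} + v_{6}  ⇒ sig = [2:1,1]
  • {5,7}:  v_{5} + v_{7} = v_{2} + v_{8}  ⇒ sig = [2:1,1]
  • {5,9}:  v_{5} + v_{9} = v_{3} + v_{8}  ⇒ sig = [2:1,1]
  • {1,3}:  v_{1} + v_{3} = 2·v_{6} + v_{8}  ⇒ sig = [2:1,2]
  • {1,4}:  v_{1} + v_{4} = v_{2} + 2·v_{6}  ⇒ sig = [2:1,2]
  • {7,9}:  v_{7} + v_{9} = 2·v_{6} + 2·v_{8}  ⇒ sig = [2:2,2]
  • {1,9}:  v_{1} + v_{9} = 3·v_{6} + 2·v_{8}  ⇒ sig = [2:2,3]
  • {2,6,8}:  v_{2} + v_{6} + v_{8} = v_{7}  ⇒ sig = [3:1]
  • {3,6,8}:  v_{3} + v_{6} + v_{8} = v_{9}  ⇒ sig = [3:1]
  • {1,2,8}:  v_{1} + v_{2} + v_{8} = 2·v_{7}  ⇒ sig = [3:2]

Sorted signature multiset PRS(X):
    [2:]
    [2:]
    [2:]
    [2:1]
    [2:1]
    [2:1,1]
    [2:1,1]
    [2:1,1]
    [2:1,1]
    [2:1,1]
    [2:1,1]
    [2:1,2]
    [2:1,2]
    [2:2,2]
    [2:2,3]
    [3:1]
    [3:1]
    [3:2]


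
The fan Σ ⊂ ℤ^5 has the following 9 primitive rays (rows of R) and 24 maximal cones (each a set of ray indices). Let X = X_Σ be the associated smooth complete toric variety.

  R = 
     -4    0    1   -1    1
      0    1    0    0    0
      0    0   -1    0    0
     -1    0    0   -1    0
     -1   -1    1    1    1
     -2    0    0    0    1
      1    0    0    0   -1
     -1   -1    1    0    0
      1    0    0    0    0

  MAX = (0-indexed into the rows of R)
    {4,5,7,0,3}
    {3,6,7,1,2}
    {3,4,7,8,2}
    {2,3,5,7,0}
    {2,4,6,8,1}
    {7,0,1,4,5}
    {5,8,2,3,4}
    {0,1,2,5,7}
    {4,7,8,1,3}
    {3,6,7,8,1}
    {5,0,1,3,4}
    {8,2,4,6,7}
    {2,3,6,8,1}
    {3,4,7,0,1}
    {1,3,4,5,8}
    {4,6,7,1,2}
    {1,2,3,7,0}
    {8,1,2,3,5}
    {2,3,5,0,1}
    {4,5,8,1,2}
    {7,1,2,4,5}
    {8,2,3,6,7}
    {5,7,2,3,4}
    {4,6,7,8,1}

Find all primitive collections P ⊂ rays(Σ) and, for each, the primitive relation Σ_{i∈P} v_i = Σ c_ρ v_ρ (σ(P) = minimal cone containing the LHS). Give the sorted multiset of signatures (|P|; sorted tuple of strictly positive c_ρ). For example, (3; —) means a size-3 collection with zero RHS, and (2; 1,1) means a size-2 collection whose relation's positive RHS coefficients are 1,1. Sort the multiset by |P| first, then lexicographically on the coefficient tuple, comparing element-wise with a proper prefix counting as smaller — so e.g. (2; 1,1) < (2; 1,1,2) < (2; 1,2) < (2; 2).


9 minimal non-faces of Δ(Σ) (on 9 rays):

  P = {5,6}:  v_{5} + v_{6} = v_{1} + v_{2} + v_{7}  ⇒ sig = (2; 1,1,1)
  P = {0,8}:  v_{0} + v_{8} = v_{1} + 2·v_{3} + v_{4}  ⇒ sig = (2; 1,1,2)
  P = {0,6}:  v_{0} + v_{6} = 2·v_{1} + v_{2} + v_{3} + 2·v_{7}  ⇒ sig = (2; 1,1,2,2)
  P = {3,4,6}:  v_{3} + v_{4} + v_{6} = v_{7}  ⇒ sig = (3; 1)
  P = {5,7,8}:  v_{5} + v_{7} + v_{8} = v_{3} + v_{4}  ⇒ sig = (3; 1,1)
  P = {0,2,4}:  v_{0} + v_{2} + v_{4} = 2·v_{5} + v_{7}  ⇒ sig = (3; 1,2)
  P = {1,2,7,8}:  v_{1} + v_{2} + v_{7} + v_{8} = 0  ⇒ sig = (4; —)
  P = {1,2,3,4}:  v_{1} + v_{2} + v_{3} + v_{4} = v_{5}  ⇒ sig = (4; 1)
  P = {1,3,5,7}:  v_{1} + v_{3} + v_{5} + v_{7} = v_{0}  ⇒ sig = (4; 1)

Hence PRS(X_Σ) =
    |P|=2: 3 collections, coeffs (1,1,1), (1,1,2), (1,1,2,2)
    |P|=3: 3 collections, coeffs (1), (1,1), (1,2)
    |P|=4: 3 collections, coeffs (), (1), (1)


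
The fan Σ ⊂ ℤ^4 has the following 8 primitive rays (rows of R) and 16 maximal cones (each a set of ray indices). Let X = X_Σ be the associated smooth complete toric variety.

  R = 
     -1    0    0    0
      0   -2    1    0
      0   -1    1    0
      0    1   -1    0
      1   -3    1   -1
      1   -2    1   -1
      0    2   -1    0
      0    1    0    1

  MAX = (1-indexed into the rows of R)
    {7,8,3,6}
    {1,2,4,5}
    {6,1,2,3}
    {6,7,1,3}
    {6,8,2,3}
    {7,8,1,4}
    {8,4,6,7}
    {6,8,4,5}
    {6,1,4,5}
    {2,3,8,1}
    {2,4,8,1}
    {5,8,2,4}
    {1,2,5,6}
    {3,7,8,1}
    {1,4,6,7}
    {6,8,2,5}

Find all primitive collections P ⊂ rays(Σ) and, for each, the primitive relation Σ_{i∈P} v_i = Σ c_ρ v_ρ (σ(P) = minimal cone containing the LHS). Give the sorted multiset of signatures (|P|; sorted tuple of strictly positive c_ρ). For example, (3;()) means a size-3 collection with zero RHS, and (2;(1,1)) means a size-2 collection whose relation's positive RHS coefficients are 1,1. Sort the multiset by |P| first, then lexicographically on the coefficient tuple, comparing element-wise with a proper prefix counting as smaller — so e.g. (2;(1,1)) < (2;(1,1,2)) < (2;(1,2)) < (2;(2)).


7 collections generate NE(X_Σ); each relation:

  P = {2,7}:  v_{2} + v_{7} = 0 ; sig = (2;())
  P = {3,4}:  v_{3} + v_{4} = 0 ; sig = (2;())
  P = {3,5}:  v_{3} + v_{5} = v_{2} + v_{6} ; sig = (2;(1,1))
  P = {5,7}:  v_{5} + v_{7} = v_{4} + v_{6} ; sig = (2;(1,1))
  P = {1,5,8}:  v_{1} + v_{5} + v_{8} = v_{2} ; sig = (3;(1))
  P = {1,6,8}:  v_{1} + v_{6} + v_{8} = v_{3} ; sig = (3;(1))
  P = {2,4,6}:  v_{2} + v_{4} + v_{6} = v_{5} ; sig = (3;(1))

Signatures (|P|; sorted positive RHS coefficients), sorted:
{ (2;()) ×2,  (2;(1,1)) ×2,  (3;(1)) ×3 }
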